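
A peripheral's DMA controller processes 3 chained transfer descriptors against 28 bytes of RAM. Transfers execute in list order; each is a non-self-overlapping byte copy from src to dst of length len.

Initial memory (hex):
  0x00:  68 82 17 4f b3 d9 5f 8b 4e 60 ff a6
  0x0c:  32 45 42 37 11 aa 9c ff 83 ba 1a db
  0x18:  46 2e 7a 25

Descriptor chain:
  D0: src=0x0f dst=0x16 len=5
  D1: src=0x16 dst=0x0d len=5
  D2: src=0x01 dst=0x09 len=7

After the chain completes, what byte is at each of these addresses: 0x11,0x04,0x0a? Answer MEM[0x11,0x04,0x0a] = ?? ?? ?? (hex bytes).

  after D0: wrote 5B at 0x16 = 3711aa9cff
  after D1: wrote 5B at 0x0d = 3711aa9cff
  after D2: wrote 7B at 0x09 = 82174fb3d95f8b
query mem[0x11]=0xff, mem[0x04]=0xb3, mem[0x0a]=0x17

MEM[0x11,0x04,0x0a] = ff b3 17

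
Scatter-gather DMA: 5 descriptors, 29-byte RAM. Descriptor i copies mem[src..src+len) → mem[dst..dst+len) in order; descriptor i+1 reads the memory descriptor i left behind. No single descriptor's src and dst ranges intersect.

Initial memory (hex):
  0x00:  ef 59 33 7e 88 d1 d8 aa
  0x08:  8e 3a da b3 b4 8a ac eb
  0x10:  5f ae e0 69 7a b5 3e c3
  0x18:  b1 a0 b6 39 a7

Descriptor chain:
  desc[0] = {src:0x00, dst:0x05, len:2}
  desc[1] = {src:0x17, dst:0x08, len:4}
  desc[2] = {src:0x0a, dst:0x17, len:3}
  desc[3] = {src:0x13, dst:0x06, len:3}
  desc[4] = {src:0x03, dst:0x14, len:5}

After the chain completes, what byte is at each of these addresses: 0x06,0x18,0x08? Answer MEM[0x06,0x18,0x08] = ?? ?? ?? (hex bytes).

#0 dst[0x05+2] := {0xef,0x59}
#1 dst[0x08+4] := {0xc3,0xb1,0xa0,0xb6}
#2 dst[0x17+3] := {0xa0,0xb6,0xb4}
#3 dst[0x06+3] := {0x69,0x7a,0xb5}
#4 dst[0x14+5] := {0x7e,0x88,0xef,0x69,0x7a}
query mem[0x06]=0x69, mem[0x18]=0x7a, mem[0x08]=0xb5

MEM[0x06,0x18,0x08] = 69 7a b5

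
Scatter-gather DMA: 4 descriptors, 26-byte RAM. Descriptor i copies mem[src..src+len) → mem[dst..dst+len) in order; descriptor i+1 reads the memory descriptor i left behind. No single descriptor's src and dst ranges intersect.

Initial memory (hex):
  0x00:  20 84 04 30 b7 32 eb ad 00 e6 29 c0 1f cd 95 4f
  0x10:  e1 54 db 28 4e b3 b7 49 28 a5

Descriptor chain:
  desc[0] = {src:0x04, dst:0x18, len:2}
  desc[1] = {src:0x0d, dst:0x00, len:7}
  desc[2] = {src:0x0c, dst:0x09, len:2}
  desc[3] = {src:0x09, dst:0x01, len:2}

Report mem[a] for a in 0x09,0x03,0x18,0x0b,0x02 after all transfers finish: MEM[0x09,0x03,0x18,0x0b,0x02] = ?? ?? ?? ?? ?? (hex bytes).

MEM[0x09,0x03,0x18,0x0b,0x02] = 1f e1 b7 c0 cd

  after D0: wrote 2B at 0x18 = b732
  after D1: wrote 7B at 0x00 = cd954fe154db28
  after D2: wrote 2B at 0x09 = 1fcd
  after D3: wrote 2B at 0x01 = 1fcd
query mem[0x09]=0x1f, mem[0x03]=0xe1, mem[0x18]=0xb7, mem[0x0b]=0xc0, mem[0x02]=0xcd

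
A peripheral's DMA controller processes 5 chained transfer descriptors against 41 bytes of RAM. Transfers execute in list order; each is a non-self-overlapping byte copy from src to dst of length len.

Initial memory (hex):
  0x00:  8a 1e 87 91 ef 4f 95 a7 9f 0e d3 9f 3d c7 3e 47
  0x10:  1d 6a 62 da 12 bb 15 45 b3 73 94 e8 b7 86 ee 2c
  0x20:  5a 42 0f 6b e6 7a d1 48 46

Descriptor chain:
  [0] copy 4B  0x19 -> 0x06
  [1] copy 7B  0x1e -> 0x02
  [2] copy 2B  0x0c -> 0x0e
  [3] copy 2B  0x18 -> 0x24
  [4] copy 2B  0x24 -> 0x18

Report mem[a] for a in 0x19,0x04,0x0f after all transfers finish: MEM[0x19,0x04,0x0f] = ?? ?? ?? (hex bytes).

MEM[0x19,0x04,0x0f] = 73 5a c7

#0 dst[0x06+4] := {0x73,0x94,0xe8,0xb7}
#1 dst[0x02+7] := {0xee,0x2c,0x5a,0x42,0x0f,0x6b,0xe6}
#2 dst[0x0e+2] := {0x3d,0xc7}
#3 dst[0x24+2] := {0xb3,0x73}
#4 dst[0x18+2] := {0xb3,0x73}
query mem[0x19]=0x73, mem[0x04]=0x5a, mem[0x0f]=0xc7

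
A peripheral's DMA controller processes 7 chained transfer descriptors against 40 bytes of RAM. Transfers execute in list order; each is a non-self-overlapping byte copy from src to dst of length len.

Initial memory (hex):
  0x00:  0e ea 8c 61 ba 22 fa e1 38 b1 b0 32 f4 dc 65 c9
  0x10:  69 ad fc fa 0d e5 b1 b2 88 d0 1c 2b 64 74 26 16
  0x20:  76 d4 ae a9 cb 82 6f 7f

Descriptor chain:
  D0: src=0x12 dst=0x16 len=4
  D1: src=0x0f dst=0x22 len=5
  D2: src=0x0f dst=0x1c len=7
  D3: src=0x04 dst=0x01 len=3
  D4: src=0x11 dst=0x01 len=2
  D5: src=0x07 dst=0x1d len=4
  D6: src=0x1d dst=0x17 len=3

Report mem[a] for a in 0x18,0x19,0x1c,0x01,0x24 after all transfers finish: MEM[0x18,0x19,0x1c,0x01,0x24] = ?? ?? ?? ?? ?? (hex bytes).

MEM[0x18,0x19,0x1c,0x01,0x24] = 38 b1 c9 ad ad

D0: mem[0x16..0x19] <- [fc fa 0d e5]
D1: mem[0x22..0x26] <- [c9 69 ad fc fa]
D2: mem[0x1c..0x22] <- [c9 69 ad fc fa 0d e5]
D3: mem[0x01..0x03] <- [ba 22 fa]
D4: mem[0x01..0x02] <- [ad fc]
D5: mem[0x1d..0x20] <- [e1 38 b1 b0]
D6: mem[0x17..0x19] <- [e1 38 b1]
query mem[0x18]=0x38, mem[0x19]=0xb1, mem[0x1c]=0xc9, mem[0x01]=0xad, mem[0x24]=0xad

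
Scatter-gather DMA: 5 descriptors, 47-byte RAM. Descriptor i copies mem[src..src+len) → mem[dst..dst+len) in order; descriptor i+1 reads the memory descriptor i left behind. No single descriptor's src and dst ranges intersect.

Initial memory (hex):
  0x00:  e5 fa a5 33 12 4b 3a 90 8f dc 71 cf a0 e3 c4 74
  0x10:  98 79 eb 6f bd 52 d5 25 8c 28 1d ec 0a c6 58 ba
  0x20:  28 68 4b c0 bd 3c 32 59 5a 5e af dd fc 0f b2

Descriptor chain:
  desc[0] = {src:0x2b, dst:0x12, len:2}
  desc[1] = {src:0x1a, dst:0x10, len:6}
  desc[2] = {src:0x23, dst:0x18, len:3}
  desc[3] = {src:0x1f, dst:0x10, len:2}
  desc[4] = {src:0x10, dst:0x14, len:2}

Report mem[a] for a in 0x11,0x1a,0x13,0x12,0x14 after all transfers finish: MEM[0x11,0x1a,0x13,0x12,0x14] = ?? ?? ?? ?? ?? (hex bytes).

[0] 0x2b->0x12 len=2 : dd fc
[1] 0x1a->0x10 len=6 : 1d ec 0a c6 58 ba
[2] 0x23->0x18 len=3 : c0 bd 3c
[3] 0x1f->0x10 len=2 : ba 28
[4] 0x10->0x14 len=2 : ba 28
query mem[0x11]=0x28, mem[0x1a]=0x3c, mem[0x13]=0xc6, mem[0x12]=0x0a, mem[0x14]=0xba

MEM[0x11,0x1a,0x13,0x12,0x14] = 28 3c c6 0a ba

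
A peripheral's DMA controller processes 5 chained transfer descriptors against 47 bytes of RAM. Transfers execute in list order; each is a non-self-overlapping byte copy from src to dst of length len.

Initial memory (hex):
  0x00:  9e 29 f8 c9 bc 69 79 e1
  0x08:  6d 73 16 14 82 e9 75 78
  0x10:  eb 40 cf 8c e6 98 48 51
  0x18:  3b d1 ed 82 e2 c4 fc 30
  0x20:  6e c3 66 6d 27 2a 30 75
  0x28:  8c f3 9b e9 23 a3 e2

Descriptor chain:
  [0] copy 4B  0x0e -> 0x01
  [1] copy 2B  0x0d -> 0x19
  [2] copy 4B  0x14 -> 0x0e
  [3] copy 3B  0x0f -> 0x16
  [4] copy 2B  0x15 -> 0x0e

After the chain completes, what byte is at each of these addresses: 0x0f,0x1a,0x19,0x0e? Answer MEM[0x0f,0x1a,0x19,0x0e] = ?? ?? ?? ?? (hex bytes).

  after D0: wrote 4B at 0x01 = 7578eb40
  after D1: wrote 2B at 0x19 = e975
  after D2: wrote 4B at 0x0e = e6984851
  after D3: wrote 3B at 0x16 = 984851
  after D4: wrote 2B at 0x0e = 9898
query mem[0x0f]=0x98, mem[0x1a]=0x75, mem[0x19]=0xe9, mem[0x0e]=0x98

MEM[0x0f,0x1a,0x19,0x0e] = 98 75 e9 98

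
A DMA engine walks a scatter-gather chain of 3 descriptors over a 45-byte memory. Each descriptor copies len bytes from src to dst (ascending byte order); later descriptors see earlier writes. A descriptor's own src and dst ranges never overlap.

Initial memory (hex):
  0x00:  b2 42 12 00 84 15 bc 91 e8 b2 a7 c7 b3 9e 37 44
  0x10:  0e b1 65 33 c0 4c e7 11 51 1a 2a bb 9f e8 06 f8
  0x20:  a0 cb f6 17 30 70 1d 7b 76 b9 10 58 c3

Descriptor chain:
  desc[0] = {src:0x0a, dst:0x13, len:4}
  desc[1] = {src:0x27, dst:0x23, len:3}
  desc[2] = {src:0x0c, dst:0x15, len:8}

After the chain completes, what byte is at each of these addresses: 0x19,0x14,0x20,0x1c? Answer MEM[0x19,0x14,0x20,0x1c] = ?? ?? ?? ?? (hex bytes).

[0] 0x0a->0x13 len=4 : a7 c7 b3 9e
[1] 0x27->0x23 len=3 : 7b 76 b9
[2] 0x0c->0x15 len=8 : b3 9e 37 44 0e b1 65 a7
query mem[0x19]=0x0e, mem[0x14]=0xc7, mem[0x20]=0xa0, mem[0x1c]=0xa7

MEM[0x19,0x14,0x20,0x1c] = 0e c7 a0 a7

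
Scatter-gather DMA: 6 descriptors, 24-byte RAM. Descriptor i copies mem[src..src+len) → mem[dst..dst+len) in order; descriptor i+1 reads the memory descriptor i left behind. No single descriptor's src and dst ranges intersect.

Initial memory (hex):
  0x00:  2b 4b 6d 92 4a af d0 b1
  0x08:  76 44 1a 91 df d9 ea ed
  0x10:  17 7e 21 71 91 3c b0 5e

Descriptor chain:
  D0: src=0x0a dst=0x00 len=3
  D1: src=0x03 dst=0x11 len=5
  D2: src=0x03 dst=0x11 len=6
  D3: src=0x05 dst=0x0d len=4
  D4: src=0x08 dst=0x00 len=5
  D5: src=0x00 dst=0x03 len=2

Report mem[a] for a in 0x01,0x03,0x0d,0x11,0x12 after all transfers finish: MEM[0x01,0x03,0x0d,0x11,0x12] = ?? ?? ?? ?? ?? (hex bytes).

D0: mem[0x00..0x02] <- [1a 91 df]
D1: mem[0x11..0x15] <- [92 4a af d0 b1]
D2: mem[0x11..0x16] <- [92 4a af d0 b1 76]
D3: mem[0x0d..0x10] <- [af d0 b1 76]
D4: mem[0x00..0x04] <- [76 44 1a 91 df]
D5: mem[0x03..0x04] <- [76 44]
query mem[0x01]=0x44, mem[0x03]=0x76, mem[0x0d]=0xaf, mem[0x11]=0x92, mem[0x12]=0x4a

MEM[0x01,0x03,0x0d,0x11,0x12] = 44 76 af 92 4a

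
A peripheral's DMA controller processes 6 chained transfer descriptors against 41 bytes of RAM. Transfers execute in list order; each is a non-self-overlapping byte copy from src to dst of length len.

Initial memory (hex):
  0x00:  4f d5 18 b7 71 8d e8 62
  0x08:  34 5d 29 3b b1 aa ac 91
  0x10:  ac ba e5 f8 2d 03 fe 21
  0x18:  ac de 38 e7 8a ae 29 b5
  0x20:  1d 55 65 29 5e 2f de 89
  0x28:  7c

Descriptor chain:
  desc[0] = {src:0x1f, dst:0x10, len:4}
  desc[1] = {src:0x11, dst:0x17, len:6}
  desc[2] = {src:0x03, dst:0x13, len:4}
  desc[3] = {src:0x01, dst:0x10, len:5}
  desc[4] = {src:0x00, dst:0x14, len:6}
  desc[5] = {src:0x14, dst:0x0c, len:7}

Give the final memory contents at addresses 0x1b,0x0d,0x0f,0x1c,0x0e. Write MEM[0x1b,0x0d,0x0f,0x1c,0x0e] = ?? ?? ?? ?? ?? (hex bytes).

MEM[0x1b,0x0d,0x0f,0x1c,0x0e] = 03 d5 b7 fe 18

  after D0: wrote 4B at 0x10 = b51d5565
  after D1: wrote 6B at 0x17 = 1d55652d03fe
  after D2: wrote 4B at 0x13 = b7718de8
  after D3: wrote 5B at 0x10 = d518b7718d
  after D4: wrote 6B at 0x14 = 4fd518b7718d
  after D5: wrote 7B at 0x0c = 4fd518b7718d2d
query mem[0x1b]=0x03, mem[0x0d]=0xd5, mem[0x0f]=0xb7, mem[0x1c]=0xfe, mem[0x0e]=0x18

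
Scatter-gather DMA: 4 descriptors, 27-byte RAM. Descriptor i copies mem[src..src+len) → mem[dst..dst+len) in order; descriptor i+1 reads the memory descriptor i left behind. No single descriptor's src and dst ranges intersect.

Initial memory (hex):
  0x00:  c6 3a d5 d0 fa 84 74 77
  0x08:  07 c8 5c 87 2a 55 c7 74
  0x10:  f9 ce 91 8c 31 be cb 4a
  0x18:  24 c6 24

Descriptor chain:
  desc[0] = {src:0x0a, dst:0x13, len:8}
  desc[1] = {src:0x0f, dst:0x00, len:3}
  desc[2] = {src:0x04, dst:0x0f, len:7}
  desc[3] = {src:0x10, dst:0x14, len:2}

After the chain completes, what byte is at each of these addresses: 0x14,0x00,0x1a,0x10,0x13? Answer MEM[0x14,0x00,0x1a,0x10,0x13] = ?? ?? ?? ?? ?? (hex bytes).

MEM[0x14,0x00,0x1a,0x10,0x13] = 84 74 ce 84 07

  after D0: wrote 8B at 0x13 = 5c872a55c774f9ce
  after D1: wrote 3B at 0x00 = 74f9ce
  after D2: wrote 7B at 0x0f = fa84747707c85c
  after D3: wrote 2B at 0x14 = 8474
query mem[0x14]=0x84, mem[0x00]=0x74, mem[0x1a]=0xce, mem[0x10]=0x84, mem[0x13]=0x07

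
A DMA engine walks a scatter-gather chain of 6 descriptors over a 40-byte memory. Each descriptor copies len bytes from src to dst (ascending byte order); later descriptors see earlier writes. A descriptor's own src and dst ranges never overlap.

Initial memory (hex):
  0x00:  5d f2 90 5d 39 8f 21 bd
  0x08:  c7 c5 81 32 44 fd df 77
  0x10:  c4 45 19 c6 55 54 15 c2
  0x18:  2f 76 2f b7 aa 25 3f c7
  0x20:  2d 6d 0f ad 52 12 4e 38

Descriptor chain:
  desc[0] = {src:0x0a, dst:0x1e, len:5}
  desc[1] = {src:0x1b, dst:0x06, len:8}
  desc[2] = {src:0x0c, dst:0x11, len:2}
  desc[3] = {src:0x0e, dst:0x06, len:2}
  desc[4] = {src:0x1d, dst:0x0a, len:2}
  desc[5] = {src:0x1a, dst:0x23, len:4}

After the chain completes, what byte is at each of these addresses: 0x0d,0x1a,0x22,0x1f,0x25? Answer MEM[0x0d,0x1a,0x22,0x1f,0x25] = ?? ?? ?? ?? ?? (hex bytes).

MEM[0x0d,0x1a,0x22,0x1f,0x25] = df 2f df 32 aa

#0 dst[0x1e+5] := {0x81,0x32,0x44,0xfd,0xdf}
#1 dst[0x06+8] := {0xb7,0xaa,0x25,0x81,0x32,0x44,0xfd,0xdf}
#2 dst[0x11+2] := {0xfd,0xdf}
#3 dst[0x06+2] := {0xdf,0x77}
#4 dst[0x0a+2] := {0x25,0x81}
#5 dst[0x23+4] := {0x2f,0xb7,0xaa,0x25}
query mem[0x0d]=0xdf, mem[0x1a]=0x2f, mem[0x22]=0xdf, mem[0x1f]=0x32, mem[0x25]=0xaa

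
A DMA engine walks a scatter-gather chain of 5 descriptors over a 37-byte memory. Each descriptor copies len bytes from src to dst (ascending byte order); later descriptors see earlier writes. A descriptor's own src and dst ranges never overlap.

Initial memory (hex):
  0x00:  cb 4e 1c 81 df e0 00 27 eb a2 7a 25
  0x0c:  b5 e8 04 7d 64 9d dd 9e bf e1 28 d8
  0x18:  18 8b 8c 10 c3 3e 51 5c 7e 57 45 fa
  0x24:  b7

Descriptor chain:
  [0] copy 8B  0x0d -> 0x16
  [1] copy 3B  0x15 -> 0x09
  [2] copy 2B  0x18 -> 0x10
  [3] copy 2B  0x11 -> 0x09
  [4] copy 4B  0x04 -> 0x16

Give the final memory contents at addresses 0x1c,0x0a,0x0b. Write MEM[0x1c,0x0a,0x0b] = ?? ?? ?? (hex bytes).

D0: mem[0x16..0x1d] <- [e8 04 7d 64 9d dd 9e bf]
D1: mem[0x09..0x0b] <- [e1 e8 04]
D2: mem[0x10..0x11] <- [7d 64]
D3: mem[0x09..0x0a] <- [64 dd]
D4: mem[0x16..0x19] <- [df e0 00 27]
query mem[0x1c]=0x9e, mem[0x0a]=0xdd, mem[0x0b]=0x04

MEM[0x1c,0x0a,0x0b] = 9e dd 04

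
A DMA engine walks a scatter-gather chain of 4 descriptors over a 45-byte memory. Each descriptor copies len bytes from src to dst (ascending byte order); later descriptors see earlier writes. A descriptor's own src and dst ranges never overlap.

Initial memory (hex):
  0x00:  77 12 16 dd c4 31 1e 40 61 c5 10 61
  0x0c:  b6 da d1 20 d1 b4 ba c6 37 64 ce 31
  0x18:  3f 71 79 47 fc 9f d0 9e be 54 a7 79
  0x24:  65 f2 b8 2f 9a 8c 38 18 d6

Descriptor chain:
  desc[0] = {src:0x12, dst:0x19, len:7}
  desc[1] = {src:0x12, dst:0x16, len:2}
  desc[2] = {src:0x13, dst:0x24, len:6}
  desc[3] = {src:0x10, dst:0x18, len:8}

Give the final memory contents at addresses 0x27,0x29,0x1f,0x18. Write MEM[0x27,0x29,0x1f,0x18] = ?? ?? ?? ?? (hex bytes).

D0: mem[0x19..0x1f] <- [ba c6 37 64 ce 31 3f]
D1: mem[0x16..0x17] <- [ba c6]
D2: mem[0x24..0x29] <- [c6 37 64 ba c6 3f]
D3: mem[0x18..0x1f] <- [d1 b4 ba c6 37 64 ba c6]
query mem[0x27]=0xba, mem[0x29]=0x3f, mem[0x1f]=0xc6, mem[0x18]=0xd1

MEM[0x27,0x29,0x1f,0x18] = ba 3f c6 d1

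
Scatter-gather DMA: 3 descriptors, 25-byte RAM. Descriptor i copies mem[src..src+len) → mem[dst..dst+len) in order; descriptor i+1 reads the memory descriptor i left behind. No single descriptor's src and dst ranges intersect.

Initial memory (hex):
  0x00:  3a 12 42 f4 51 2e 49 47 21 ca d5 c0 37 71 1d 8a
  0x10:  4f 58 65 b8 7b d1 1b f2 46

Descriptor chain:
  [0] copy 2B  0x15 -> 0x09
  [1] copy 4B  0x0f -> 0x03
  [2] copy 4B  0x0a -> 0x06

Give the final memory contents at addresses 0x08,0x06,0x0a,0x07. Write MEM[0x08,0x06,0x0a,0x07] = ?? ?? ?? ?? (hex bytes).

#0 dst[0x09+2] := {0xd1,0x1b}
#1 dst[0x03+4] := {0x8a,0x4f,0x58,0x65}
#2 dst[0x06+4] := {0x1b,0xc0,0x37,0x71}
query mem[0x08]=0x37, mem[0x06]=0x1b, mem[0x0a]=0x1b, mem[0x07]=0xc0

MEM[0x08,0x06,0x0a,0x07] = 37 1b 1b c0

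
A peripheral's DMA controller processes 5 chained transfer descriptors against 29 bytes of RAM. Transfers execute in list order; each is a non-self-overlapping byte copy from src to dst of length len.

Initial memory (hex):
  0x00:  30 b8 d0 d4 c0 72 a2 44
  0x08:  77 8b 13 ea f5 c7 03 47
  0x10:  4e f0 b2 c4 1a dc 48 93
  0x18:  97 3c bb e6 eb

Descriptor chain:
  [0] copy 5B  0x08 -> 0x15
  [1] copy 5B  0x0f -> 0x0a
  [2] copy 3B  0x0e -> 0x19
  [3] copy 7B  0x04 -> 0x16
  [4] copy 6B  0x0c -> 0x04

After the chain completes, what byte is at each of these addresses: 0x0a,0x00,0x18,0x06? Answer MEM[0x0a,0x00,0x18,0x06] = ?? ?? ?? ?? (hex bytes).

MEM[0x0a,0x00,0x18,0x06] = 47 30 a2 c4

[0] 0x08->0x15 len=5 : 77 8b 13 ea f5
[1] 0x0f->0x0a len=5 : 47 4e f0 b2 c4
[2] 0x0e->0x19 len=3 : c4 47 4e
[3] 0x04->0x16 len=7 : c0 72 a2 44 77 8b 47
[4] 0x0c->0x04 len=6 : f0 b2 c4 47 4e f0
query mem[0x0a]=0x47, mem[0x00]=0x30, mem[0x18]=0xa2, mem[0x06]=0xc4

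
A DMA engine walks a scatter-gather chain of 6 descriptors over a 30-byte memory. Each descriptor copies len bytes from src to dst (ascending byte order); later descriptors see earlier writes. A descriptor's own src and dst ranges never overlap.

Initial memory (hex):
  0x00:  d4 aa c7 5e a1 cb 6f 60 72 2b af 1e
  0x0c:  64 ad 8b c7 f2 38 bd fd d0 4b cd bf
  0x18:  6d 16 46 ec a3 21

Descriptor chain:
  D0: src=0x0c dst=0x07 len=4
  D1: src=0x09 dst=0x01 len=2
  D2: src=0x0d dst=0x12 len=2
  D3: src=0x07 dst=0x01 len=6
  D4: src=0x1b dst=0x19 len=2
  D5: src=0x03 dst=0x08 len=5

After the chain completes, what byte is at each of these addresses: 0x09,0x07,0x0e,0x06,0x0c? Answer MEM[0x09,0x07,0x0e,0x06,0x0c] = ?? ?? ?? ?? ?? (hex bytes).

MEM[0x09,0x07,0x0e,0x06,0x0c] = c7 64 8b 64 64

  after D0: wrote 4B at 0x07 = 64ad8bc7
  after D1: wrote 2B at 0x01 = 8bc7
  after D2: wrote 2B at 0x12 = ad8b
  after D3: wrote 6B at 0x01 = 64ad8bc71e64
  after D4: wrote 2B at 0x19 = eca3
  after D5: wrote 5B at 0x08 = 8bc71e6464
query mem[0x09]=0xc7, mem[0x07]=0x64, mem[0x0e]=0x8b, mem[0x06]=0x64, mem[0x0c]=0x64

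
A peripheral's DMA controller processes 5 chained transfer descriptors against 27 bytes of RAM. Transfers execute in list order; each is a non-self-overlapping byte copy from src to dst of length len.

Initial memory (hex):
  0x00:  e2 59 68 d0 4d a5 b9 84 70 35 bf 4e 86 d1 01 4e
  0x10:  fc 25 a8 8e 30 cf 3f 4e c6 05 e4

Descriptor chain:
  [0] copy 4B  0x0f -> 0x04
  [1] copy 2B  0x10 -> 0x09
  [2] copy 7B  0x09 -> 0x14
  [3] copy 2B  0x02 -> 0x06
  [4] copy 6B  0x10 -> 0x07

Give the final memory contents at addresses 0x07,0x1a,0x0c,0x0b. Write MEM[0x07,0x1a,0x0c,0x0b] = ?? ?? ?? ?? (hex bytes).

  after D0: wrote 4B at 0x04 = 4efc25a8
  after D1: wrote 2B at 0x09 = fc25
  after D2: wrote 7B at 0x14 = fc254e86d1014e
  after D3: wrote 2B at 0x06 = 68d0
  after D4: wrote 6B at 0x07 = fc25a88efc25
query mem[0x07]=0xfc, mem[0x1a]=0x4e, mem[0x0c]=0x25, mem[0x0b]=0xfc

MEM[0x07,0x1a,0x0c,0x0b] = fc 4e 25 fc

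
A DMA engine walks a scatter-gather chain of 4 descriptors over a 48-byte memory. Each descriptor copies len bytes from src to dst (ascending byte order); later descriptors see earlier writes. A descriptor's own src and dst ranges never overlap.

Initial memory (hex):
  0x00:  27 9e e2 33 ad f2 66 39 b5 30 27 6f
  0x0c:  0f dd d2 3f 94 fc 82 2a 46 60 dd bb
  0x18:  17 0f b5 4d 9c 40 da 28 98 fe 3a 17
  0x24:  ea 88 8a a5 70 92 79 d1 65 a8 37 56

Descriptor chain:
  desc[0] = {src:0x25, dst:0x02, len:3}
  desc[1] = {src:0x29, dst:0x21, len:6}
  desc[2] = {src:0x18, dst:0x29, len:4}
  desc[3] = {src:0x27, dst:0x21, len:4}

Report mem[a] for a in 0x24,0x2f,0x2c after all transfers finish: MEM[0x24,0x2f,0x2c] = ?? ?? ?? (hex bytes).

D0: mem[0x02..0x04] <- [88 8a a5]
D1: mem[0x21..0x26] <- [92 79 d1 65 a8 37]
D2: mem[0x29..0x2c] <- [17 0f b5 4d]
D3: mem[0x21..0x24] <- [a5 70 17 0f]
query mem[0x24]=0x0f, mem[0x2f]=0x56, mem[0x2c]=0x4d

MEM[0x24,0x2f,0x2c] = 0f 56 4d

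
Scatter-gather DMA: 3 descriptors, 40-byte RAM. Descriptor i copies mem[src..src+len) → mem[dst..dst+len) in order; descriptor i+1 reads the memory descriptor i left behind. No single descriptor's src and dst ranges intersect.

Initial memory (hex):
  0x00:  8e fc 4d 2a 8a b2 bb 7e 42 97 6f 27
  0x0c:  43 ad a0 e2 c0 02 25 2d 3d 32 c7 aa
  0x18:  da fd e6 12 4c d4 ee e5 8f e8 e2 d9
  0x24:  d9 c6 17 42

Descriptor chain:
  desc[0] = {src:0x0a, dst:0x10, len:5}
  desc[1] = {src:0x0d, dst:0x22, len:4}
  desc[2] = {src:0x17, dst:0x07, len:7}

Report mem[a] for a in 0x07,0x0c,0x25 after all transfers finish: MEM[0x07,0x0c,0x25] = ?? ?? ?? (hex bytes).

MEM[0x07,0x0c,0x25] = aa 4c 6f

D0: mem[0x10..0x14] <- [6f 27 43 ad a0]
D1: mem[0x22..0x25] <- [ad a0 e2 6f]
D2: mem[0x07..0x0d] <- [aa da fd e6 12 4c d4]
query mem[0x07]=0xaa, mem[0x0c]=0x4c, mem[0x25]=0x6f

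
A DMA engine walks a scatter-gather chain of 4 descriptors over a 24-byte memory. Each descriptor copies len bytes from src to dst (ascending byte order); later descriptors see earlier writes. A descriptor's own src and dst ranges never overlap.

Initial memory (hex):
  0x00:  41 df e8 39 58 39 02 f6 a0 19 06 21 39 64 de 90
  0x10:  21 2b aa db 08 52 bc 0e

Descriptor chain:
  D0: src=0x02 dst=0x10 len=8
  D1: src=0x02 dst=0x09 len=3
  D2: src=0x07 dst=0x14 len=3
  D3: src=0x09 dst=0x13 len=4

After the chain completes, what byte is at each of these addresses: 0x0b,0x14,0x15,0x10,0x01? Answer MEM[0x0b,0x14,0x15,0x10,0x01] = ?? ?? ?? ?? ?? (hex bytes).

#0 dst[0x10+8] := {0xe8,0x39,0x58,0x39,0x02,0xf6,0xa0,0x19}
#1 dst[0x09+3] := {0xe8,0x39,0x58}
#2 dst[0x14+3] := {0xf6,0xa0,0xe8}
#3 dst[0x13+4] := {0xe8,0x39,0x58,0x39}
query mem[0x0b]=0x58, mem[0x14]=0x39, mem[0x15]=0x58, mem[0x10]=0xe8, mem[0x01]=0xdf

MEM[0x0b,0x14,0x15,0x10,0x01] = 58 39 58 e8 df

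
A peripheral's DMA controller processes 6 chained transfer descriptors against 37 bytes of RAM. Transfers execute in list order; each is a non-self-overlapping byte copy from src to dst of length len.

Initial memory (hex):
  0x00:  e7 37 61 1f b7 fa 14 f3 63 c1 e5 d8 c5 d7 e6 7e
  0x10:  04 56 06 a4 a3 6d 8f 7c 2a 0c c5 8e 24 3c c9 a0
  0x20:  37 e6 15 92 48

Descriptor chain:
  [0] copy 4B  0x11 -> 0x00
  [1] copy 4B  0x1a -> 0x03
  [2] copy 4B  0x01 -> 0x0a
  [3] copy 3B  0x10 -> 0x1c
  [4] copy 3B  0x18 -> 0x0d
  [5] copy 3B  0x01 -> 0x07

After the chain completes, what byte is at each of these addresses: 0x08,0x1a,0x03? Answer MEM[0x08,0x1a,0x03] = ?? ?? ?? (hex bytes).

#0 dst[0x00+4] := {0x56,0x06,0xa4,0xa3}
#1 dst[0x03+4] := {0xc5,0x8e,0x24,0x3c}
#2 dst[0x0a+4] := {0x06,0xa4,0xc5,0x8e}
#3 dst[0x1c+3] := {0x04,0x56,0x06}
#4 dst[0x0d+3] := {0x2a,0x0c,0xc5}
#5 dst[0x07+3] := {0x06,0xa4,0xc5}
query mem[0x08]=0xa4, mem[0x1a]=0xc5, mem[0x03]=0xc5

MEM[0x08,0x1a,0x03] = a4 c5 c5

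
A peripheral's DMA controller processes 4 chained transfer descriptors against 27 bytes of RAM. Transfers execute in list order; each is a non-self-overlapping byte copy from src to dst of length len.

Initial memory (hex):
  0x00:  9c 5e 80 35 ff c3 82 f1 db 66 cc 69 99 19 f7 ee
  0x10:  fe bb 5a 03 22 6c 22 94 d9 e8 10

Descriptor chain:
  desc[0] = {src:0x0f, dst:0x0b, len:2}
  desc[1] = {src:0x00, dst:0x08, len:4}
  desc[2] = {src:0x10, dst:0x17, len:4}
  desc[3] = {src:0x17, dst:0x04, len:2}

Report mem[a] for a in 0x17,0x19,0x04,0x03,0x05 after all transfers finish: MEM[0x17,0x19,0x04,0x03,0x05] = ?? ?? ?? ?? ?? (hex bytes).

D0: mem[0x0b..0x0c] <- [ee fe]
D1: mem[0x08..0x0b] <- [9c 5e 80 35]
D2: mem[0x17..0x1a] <- [fe bb 5a 03]
D3: mem[0x04..0x05] <- [fe bb]
query mem[0x17]=0xfe, mem[0x19]=0x5a, mem[0x04]=0xfe, mem[0x03]=0x35, mem[0x05]=0xbb

MEM[0x17,0x19,0x04,0x03,0x05] = fe 5a fe 35 bb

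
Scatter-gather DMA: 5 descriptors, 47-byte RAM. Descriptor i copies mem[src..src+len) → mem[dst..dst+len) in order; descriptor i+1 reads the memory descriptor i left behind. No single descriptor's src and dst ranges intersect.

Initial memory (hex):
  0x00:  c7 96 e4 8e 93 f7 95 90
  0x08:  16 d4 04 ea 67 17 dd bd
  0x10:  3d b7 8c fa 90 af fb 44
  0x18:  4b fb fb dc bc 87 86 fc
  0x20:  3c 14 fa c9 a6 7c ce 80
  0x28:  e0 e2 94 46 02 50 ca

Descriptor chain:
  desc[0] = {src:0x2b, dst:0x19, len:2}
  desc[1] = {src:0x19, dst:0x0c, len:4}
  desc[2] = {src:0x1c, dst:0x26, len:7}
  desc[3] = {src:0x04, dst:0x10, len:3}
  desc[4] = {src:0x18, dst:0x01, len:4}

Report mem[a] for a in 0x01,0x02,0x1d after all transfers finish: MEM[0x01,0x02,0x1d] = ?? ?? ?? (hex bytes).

MEM[0x01,0x02,0x1d] = 4b 46 87

[0] 0x2b->0x19 len=2 : 46 02
[1] 0x19->0x0c len=4 : 46 02 dc bc
[2] 0x1c->0x26 len=7 : bc 87 86 fc 3c 14 fa
[3] 0x04->0x10 len=3 : 93 f7 95
[4] 0x18->0x01 len=4 : 4b 46 02 dc
query mem[0x01]=0x4b, mem[0x02]=0x46, mem[0x1d]=0x87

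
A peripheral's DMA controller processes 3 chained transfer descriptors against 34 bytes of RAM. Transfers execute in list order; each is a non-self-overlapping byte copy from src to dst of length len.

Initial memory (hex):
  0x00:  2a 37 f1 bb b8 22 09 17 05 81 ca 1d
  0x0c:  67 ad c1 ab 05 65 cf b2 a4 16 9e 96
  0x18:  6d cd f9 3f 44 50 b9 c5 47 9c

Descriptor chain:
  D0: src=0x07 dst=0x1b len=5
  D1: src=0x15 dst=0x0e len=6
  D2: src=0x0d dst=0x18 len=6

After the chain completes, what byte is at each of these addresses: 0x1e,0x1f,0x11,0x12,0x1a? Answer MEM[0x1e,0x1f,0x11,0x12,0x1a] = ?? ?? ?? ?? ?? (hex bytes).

MEM[0x1e,0x1f,0x11,0x12,0x1a] = ca 1d 6d cd 9e

[0] 0x07->0x1b len=5 : 17 05 81 ca 1d
[1] 0x15->0x0e len=6 : 16 9e 96 6d cd f9
[2] 0x0d->0x18 len=6 : ad 16 9e 96 6d cd
query mem[0x1e]=0xca, mem[0x1f]=0x1d, mem[0x11]=0x6d, mem[0x12]=0xcd, mem[0x1a]=0x9e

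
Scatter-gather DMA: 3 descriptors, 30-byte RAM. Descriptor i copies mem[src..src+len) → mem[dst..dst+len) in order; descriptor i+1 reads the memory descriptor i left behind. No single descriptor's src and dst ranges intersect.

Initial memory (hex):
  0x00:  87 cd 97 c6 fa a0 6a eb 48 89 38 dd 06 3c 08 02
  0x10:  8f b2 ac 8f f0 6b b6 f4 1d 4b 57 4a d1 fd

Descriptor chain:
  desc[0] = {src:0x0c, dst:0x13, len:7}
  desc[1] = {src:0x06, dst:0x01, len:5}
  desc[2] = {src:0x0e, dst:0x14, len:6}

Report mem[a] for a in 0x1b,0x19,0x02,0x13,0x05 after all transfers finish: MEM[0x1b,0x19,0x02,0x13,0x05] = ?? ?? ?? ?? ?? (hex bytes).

MEM[0x1b,0x19,0x02,0x13,0x05] = 4a 06 eb 06 38

[0] 0x0c->0x13 len=7 : 06 3c 08 02 8f b2 ac
[1] 0x06->0x01 len=5 : 6a eb 48 89 38
[2] 0x0e->0x14 len=6 : 08 02 8f b2 ac 06
query mem[0x1b]=0x4a, mem[0x19]=0x06, mem[0x02]=0xeb, mem[0x13]=0x06, mem[0x05]=0x38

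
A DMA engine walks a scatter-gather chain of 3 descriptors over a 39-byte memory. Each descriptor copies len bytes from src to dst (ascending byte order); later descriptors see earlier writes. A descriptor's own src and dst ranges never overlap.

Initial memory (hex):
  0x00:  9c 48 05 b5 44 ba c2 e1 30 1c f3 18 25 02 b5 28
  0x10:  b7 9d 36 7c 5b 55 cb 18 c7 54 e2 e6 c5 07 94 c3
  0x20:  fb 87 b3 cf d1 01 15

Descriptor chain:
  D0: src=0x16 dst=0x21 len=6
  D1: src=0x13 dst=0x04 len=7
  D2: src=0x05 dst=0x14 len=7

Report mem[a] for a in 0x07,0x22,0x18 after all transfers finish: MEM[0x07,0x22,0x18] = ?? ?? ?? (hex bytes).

  after D0: wrote 6B at 0x21 = cb18c754e2e6
  after D1: wrote 7B at 0x04 = 7c5b55cb18c754
  after D2: wrote 7B at 0x14 = 5b55cb18c75418
query mem[0x07]=0xcb, mem[0x22]=0x18, mem[0x18]=0xc7

MEM[0x07,0x22,0x18] = cb 18 c7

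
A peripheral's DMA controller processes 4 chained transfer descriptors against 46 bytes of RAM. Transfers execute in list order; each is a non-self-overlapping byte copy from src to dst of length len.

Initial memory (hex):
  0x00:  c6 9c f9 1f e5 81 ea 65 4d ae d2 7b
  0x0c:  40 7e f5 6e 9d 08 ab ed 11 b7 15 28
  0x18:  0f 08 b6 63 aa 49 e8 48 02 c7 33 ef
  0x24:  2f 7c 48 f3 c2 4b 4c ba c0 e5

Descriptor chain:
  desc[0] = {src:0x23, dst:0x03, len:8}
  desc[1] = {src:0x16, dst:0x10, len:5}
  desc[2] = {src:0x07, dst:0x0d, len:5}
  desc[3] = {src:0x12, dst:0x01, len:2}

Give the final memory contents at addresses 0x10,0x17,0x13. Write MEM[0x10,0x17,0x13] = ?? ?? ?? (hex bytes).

D0: mem[0x03..0x0a] <- [ef 2f 7c 48 f3 c2 4b 4c]
D1: mem[0x10..0x14] <- [15 28 0f 08 b6]
D2: mem[0x0d..0x11] <- [f3 c2 4b 4c 7b]
D3: mem[0x01..0x02] <- [0f 08]
query mem[0x10]=0x4c, mem[0x17]=0x28, mem[0x13]=0x08

MEM[0x10,0x17,0x13] = 4c 28 08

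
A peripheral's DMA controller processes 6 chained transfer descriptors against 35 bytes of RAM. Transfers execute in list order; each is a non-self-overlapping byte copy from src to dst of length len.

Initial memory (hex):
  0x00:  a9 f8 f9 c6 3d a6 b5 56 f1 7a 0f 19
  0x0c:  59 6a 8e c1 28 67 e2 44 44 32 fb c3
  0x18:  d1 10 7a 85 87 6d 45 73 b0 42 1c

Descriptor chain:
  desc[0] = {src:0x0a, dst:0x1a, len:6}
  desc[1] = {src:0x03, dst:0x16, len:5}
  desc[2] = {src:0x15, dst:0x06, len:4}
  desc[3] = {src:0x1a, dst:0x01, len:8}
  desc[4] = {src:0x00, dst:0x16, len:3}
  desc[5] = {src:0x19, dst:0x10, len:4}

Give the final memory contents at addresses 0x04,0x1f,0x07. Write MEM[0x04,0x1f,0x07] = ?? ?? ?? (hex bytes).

MEM[0x04,0x1f,0x07] = 6a c1 b0

  after D0: wrote 6B at 0x1a = 0f19596a8ec1
  after D1: wrote 5B at 0x16 = c63da6b556
  after D2: wrote 4B at 0x06 = 32c63da6
  after D3: wrote 8B at 0x01 = 5619596a8ec1b042
  after D4: wrote 3B at 0x16 = a95619
  after D5: wrote 4B at 0x10 = b5561959
query mem[0x04]=0x6a, mem[0x1f]=0xc1, mem[0x07]=0xb0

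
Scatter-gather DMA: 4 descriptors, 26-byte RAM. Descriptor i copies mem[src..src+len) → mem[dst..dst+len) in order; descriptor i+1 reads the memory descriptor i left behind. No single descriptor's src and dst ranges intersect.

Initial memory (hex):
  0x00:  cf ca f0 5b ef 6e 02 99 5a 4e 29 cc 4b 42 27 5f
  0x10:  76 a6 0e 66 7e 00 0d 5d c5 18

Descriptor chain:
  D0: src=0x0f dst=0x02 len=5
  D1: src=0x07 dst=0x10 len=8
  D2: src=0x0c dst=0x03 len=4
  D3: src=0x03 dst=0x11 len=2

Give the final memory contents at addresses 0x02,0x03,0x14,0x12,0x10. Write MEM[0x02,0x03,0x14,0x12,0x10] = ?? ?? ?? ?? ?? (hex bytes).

D0: mem[0x02..0x06] <- [5f 76 a6 0e 66]
D1: mem[0x10..0x17] <- [99 5a 4e 29 cc 4b 42 27]
D2: mem[0x03..0x06] <- [4b 42 27 5f]
D3: mem[0x11..0x12] <- [4b 42]
query mem[0x02]=0x5f, mem[0x03]=0x4b, mem[0x14]=0xcc, mem[0x12]=0x42, mem[0x10]=0x99

MEM[0x02,0x03,0x14,0x12,0x10] = 5f 4b cc 42 99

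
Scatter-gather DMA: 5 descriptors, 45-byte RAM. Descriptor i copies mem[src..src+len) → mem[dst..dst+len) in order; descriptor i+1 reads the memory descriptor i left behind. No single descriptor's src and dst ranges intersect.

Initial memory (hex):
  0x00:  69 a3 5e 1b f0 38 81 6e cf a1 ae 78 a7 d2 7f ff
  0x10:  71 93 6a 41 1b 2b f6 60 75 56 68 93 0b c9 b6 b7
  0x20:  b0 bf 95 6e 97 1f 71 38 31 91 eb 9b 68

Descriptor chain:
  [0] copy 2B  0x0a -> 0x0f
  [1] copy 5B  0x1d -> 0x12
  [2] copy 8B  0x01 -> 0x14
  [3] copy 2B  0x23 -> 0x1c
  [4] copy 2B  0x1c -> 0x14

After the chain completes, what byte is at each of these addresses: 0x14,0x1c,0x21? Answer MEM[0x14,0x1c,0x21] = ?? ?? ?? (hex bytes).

  after D0: wrote 2B at 0x0f = ae78
  after D1: wrote 5B at 0x12 = c9b6b7b0bf
  after D2: wrote 8B at 0x14 = a35e1bf038816ecf
  after D3: wrote 2B at 0x1c = 6e97
  after D4: wrote 2B at 0x14 = 6e97
query mem[0x14]=0x6e, mem[0x1c]=0x6e, mem[0x21]=0xbf

MEM[0x14,0x1c,0x21] = 6e 6e bf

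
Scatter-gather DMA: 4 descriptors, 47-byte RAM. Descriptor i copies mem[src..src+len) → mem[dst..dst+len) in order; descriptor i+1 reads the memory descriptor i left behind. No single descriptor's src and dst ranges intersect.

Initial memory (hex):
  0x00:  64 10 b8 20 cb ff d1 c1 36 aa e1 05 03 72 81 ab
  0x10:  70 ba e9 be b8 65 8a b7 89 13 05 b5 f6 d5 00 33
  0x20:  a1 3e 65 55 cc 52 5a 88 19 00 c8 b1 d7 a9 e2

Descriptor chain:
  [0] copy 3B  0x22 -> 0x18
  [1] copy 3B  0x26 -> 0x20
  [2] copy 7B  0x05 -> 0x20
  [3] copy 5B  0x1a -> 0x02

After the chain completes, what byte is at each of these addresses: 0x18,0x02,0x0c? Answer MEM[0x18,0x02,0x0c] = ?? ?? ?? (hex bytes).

MEM[0x18,0x02,0x0c] = 65 cc 03

D0: mem[0x18..0x1a] <- [65 55 cc]
D1: mem[0x20..0x22] <- [5a 88 19]
D2: mem[0x20..0x26] <- [ff d1 c1 36 aa e1 05]
D3: mem[0x02..0x06] <- [cc b5 f6 d5 00]
query mem[0x18]=0x65, mem[0x02]=0xcc, mem[0x0c]=0x03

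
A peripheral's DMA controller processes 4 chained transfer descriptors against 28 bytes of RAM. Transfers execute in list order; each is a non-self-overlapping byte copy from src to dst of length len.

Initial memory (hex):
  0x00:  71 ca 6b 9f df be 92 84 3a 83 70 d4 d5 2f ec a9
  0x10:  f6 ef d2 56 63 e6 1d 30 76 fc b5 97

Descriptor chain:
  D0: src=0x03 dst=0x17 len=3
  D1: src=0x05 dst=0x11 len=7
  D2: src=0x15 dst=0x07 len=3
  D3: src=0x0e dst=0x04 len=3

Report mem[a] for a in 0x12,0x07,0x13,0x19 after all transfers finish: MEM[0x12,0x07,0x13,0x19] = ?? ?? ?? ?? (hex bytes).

MEM[0x12,0x07,0x13,0x19] = 92 83 84 be

[0] 0x03->0x17 len=3 : 9f df be
[1] 0x05->0x11 len=7 : be 92 84 3a 83 70 d4
[2] 0x15->0x07 len=3 : 83 70 d4
[3] 0x0e->0x04 len=3 : ec a9 f6
query mem[0x12]=0x92, mem[0x07]=0x83, mem[0x13]=0x84, mem[0x19]=0xbe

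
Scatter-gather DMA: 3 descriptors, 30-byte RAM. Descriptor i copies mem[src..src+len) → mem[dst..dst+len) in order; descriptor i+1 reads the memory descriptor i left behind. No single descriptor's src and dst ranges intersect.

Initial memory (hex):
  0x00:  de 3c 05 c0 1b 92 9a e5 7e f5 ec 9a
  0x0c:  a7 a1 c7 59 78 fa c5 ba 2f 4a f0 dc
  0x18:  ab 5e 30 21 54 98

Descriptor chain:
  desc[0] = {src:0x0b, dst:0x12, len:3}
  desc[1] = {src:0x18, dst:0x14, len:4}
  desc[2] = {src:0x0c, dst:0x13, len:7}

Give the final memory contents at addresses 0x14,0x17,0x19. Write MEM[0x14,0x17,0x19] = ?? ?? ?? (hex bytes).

  after D0: wrote 3B at 0x12 = 9aa7a1
  after D1: wrote 4B at 0x14 = ab5e3021
  after D2: wrote 7B at 0x13 = a7a1c75978fa9a
query mem[0x14]=0xa1, mem[0x17]=0x78, mem[0x19]=0x9a

MEM[0x14,0x17,0x19] = a1 78 9a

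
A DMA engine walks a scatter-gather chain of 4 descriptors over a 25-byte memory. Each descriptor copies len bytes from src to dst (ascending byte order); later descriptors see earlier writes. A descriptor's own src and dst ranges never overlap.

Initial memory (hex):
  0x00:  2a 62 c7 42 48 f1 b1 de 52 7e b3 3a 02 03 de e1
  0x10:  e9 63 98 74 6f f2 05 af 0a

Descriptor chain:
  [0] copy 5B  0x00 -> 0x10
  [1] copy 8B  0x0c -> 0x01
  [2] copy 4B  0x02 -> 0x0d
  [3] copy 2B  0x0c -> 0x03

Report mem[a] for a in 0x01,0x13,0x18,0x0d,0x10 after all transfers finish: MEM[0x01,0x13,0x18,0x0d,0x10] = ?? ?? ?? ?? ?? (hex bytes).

MEM[0x01,0x13,0x18,0x0d,0x10] = 02 42 0a 03 2a

#0 dst[0x10+5] := {0x2a,0x62,0xc7,0x42,0x48}
#1 dst[0x01+8] := {0x02,0x03,0xde,0xe1,0x2a,0x62,0xc7,0x42}
#2 dst[0x0d+4] := {0x03,0xde,0xe1,0x2a}
#3 dst[0x03+2] := {0x02,0x03}
query mem[0x01]=0x02, mem[0x13]=0x42, mem[0x18]=0x0a, mem[0x0d]=0x03, mem[0x10]=0x2a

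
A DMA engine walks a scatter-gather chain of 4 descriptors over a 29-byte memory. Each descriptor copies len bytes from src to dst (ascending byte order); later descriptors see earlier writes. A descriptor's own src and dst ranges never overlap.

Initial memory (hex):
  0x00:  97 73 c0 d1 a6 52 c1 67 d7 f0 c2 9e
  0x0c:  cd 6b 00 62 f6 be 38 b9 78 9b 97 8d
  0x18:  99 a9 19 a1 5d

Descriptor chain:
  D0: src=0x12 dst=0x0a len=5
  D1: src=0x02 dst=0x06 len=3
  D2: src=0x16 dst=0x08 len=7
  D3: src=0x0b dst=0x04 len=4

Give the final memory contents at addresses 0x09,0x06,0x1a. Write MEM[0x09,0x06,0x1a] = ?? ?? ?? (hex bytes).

MEM[0x09,0x06,0x1a] = 8d a1 19

  after D0: wrote 5B at 0x0a = 38b9789b97
  after D1: wrote 3B at 0x06 = c0d1a6
  after D2: wrote 7B at 0x08 = 978d99a919a15d
  after D3: wrote 4B at 0x04 = a919a15d
query mem[0x09]=0x8d, mem[0x06]=0xa1, mem[0x1a]=0x19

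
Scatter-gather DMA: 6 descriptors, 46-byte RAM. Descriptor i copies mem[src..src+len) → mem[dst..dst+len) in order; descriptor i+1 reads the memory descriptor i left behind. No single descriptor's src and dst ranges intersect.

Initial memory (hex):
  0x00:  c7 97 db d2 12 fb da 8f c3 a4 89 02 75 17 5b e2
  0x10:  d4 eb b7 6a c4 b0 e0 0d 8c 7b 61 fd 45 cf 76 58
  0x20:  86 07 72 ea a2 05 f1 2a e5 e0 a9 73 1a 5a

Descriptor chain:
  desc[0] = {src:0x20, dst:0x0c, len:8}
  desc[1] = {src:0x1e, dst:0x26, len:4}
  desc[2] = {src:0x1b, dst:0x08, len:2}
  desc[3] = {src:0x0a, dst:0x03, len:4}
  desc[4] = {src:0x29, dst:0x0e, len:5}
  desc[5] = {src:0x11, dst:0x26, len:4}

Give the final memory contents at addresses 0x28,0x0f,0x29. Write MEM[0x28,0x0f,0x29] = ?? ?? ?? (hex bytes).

MEM[0x28,0x0f,0x29] = 2a a9 c4

  after D0: wrote 8B at 0x0c = 860772eaa205f12a
  after D1: wrote 4B at 0x26 = 76588607
  after D2: wrote 2B at 0x08 = fd45
  after D3: wrote 4B at 0x03 = 89028607
  after D4: wrote 5B at 0x0e = 07a9731a5a
  after D5: wrote 4B at 0x26 = 1a5a2ac4
query mem[0x28]=0x2a, mem[0x0f]=0xa9, mem[0x29]=0xc4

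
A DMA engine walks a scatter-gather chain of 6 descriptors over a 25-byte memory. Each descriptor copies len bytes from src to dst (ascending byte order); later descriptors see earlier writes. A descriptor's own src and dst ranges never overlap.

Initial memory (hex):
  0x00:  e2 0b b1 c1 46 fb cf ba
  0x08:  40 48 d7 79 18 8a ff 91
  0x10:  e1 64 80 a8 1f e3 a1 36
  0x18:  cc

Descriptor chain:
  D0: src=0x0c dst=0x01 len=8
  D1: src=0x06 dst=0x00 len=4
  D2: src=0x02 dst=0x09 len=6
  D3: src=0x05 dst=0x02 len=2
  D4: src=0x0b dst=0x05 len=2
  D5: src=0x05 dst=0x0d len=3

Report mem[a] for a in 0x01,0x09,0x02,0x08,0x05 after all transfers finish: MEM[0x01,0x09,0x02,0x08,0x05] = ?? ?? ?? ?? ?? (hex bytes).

MEM[0x01,0x09,0x02,0x08,0x05] = 80 a8 e1 a8 91

D0: mem[0x01..0x08] <- [18 8a ff 91 e1 64 80 a8]
D1: mem[0x00..0x03] <- [64 80 a8 48]
D2: mem[0x09..0x0e] <- [a8 48 91 e1 64 80]
D3: mem[0x02..0x03] <- [e1 64]
D4: mem[0x05..0x06] <- [91 e1]
D5: mem[0x0d..0x0f] <- [91 e1 80]
query mem[0x01]=0x80, mem[0x09]=0xa8, mem[0x02]=0xe1, mem[0x08]=0xa8, mem[0x05]=0x91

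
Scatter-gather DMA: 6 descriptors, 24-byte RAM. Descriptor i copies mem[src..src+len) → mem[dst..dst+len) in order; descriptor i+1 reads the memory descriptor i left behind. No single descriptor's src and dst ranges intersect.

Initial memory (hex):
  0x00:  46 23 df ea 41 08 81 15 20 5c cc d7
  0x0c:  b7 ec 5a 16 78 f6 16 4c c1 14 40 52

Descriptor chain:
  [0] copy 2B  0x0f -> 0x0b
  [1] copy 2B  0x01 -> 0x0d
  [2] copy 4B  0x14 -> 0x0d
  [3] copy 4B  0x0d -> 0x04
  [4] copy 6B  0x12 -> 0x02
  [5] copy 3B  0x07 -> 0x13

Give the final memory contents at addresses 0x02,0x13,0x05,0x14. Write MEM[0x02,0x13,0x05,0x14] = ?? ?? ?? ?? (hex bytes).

MEM[0x02,0x13,0x05,0x14] = 16 52 14 20

D0: mem[0x0b..0x0c] <- [16 78]
D1: mem[0x0d..0x0e] <- [23 df]
D2: mem[0x0d..0x10] <- [c1 14 40 52]
D3: mem[0x04..0x07] <- [c1 14 40 52]
D4: mem[0x02..0x07] <- [16 4c c1 14 40 52]
D5: mem[0x13..0x15] <- [52 20 5c]
query mem[0x02]=0x16, mem[0x13]=0x52, mem[0x05]=0x14, mem[0x14]=0x20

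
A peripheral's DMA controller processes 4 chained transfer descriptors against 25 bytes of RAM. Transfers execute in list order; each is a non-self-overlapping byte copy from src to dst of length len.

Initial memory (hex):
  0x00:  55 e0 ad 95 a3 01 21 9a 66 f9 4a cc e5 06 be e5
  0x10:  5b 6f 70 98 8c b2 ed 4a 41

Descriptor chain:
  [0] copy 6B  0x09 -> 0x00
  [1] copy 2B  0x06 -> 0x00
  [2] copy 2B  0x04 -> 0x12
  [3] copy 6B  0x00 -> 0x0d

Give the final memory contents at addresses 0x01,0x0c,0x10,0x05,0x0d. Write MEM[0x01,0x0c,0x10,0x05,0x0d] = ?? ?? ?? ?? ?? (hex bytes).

MEM[0x01,0x0c,0x10,0x05,0x0d] = 9a e5 e5 be 21

[0] 0x09->0x00 len=6 : f9 4a cc e5 06 be
[1] 0x06->0x00 len=2 : 21 9a
[2] 0x04->0x12 len=2 : 06 be
[3] 0x00->0x0d len=6 : 21 9a cc e5 06 be
query mem[0x01]=0x9a, mem[0x0c]=0xe5, mem[0x10]=0xe5, mem[0x05]=0xbe, mem[0x0d]=0x21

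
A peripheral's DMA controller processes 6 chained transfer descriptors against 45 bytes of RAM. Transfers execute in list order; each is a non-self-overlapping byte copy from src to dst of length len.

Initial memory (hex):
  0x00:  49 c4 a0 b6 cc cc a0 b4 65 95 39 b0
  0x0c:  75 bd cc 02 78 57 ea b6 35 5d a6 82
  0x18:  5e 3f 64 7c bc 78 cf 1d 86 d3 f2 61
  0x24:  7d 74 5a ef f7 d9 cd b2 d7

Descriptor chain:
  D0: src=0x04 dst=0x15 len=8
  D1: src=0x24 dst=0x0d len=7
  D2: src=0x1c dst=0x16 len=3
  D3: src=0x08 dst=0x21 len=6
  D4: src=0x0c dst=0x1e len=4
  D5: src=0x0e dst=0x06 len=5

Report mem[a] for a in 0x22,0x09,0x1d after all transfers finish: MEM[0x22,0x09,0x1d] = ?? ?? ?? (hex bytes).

[0] 0x04->0x15 len=8 : cc cc a0 b4 65 95 39 b0
[1] 0x24->0x0d len=7 : 7d 74 5a ef f7 d9 cd
[2] 0x1c->0x16 len=3 : b0 78 cf
[3] 0x08->0x21 len=6 : 65 95 39 b0 75 7d
[4] 0x0c->0x1e len=4 : 75 7d 74 5a
[5] 0x0e->0x06 len=5 : 74 5a ef f7 d9
query mem[0x22]=0x95, mem[0x09]=0xf7, mem[0x1d]=0x78

MEM[0x22,0x09,0x1d] = 95 f7 78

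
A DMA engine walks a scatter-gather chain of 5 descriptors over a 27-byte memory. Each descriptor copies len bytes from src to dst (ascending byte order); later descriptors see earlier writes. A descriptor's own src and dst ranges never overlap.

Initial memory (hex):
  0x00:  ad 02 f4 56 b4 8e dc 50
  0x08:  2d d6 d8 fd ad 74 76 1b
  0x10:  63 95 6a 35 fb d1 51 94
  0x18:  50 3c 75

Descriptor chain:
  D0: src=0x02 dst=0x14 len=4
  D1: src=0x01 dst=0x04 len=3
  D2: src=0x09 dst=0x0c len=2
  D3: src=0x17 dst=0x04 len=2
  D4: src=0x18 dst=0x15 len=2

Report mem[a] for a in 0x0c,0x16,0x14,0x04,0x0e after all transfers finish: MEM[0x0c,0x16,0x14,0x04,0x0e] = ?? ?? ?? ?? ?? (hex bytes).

  after D0: wrote 4B at 0x14 = f456b48e
  after D1: wrote 3B at 0x04 = 02f456
  after D2: wrote 2B at 0x0c = d6d8
  after D3: wrote 2B at 0x04 = 8e50
  after D4: wrote 2B at 0x15 = 503c
query mem[0x0c]=0xd6, mem[0x16]=0x3c, mem[0x14]=0xf4, mem[0x04]=0x8e, mem[0x0e]=0x76

MEM[0x0c,0x16,0x14,0x04,0x0e] = d6 3c f4 8e 76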